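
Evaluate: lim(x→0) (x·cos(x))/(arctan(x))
This is a 0/0 indeterminate form.

Apply L'Hôpital's rule: differentiate numerator and denominator separately.
  f(x) = x·cos(x)   ⇒   f'(x) = -x·sin(x) + cos(x)
  g(x) = atan(x)   ⇒   g'(x) = 1/(x^2 + 1)
  lim(x→0) f'(x)/g'(x) = lim(x→0) (-x·sin(x) + cos(x))/(1/(x^2 + 1))
  = 1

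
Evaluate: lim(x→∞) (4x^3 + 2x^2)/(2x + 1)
This is an ∞/∞ indeterminate form.

Apply L'Hôpital's rule: differentiate numerator and denominator separately.
  f(x) = 4·x^3 + 2·x^2   ⇒   f'(x) = 12·x^2 + 4·x
  g(x) = 2·x + 1   ⇒   g'(x) = 2
  lim(x→∞) f'(x)/g'(x) = lim(x→∞) (12·x^2 + 4·x)/(2)
  = ∞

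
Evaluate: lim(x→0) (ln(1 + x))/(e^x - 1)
This is a 0/0 indeterminate form.

Apply L'Hôpital's rule: differentiate numerator and denominator separately.
  f(x) = ln(x + 1)   ⇒   f'(x) = 1/(x + 1)
  g(x) = e^(x) - 1   ⇒   g'(x) = e^(x)
  lim(x→0) f'(x)/g'(x) = lim(x→0) (1/(x + 1))/(e^(x))
  = 1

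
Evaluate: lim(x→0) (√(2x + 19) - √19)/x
This is a standard limit.

Factor or rationalize the expression:
  lim(x→0) (√(2x + 19) - √19)/x = sqrt(19)/19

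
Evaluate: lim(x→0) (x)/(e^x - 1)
This is a 0/0 indeterminate form.

Apply L'Hôpital's rule: differentiate numerator and denominator separately.
  f(x) = x   ⇒   f'(x) = 1
  g(x) = e^(x) - 1   ⇒   g'(x) = e^(x)
  lim(x→0) f'(x)/g'(x) = lim(x→0) (1)/(e^(x))
  = 1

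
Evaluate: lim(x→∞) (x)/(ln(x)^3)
This is an ∞/∞ indeterminate form.

Apply L'Hôpital's rule: differentiate numerator and denominator separately.
  f(x) = x   ⇒   f'(x) = 1
  g(x) = ln(x)^3   ⇒   g'(x) = 3·ln(x)^2/x
  lim(x→∞) f'(x)/g'(x) = lim(x→∞) (1)/(3·ln(x)^2/x)
  = ∞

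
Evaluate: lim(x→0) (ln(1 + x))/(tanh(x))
This is a 0/0 indeterminate form.

Apply L'Hôpital's rule: differentiate numerator and denominator separately.
  f(x) = ln(x + 1)   ⇒   f'(x) = 1/(x + 1)
  g(x) = tanh(x)   ⇒   g'(x) = 1 - tanh(x)^2
  lim(x→0) f'(x)/g'(x) = lim(x→0) (1/(x + 1))/(1 - tanh(x)^2)
  = 1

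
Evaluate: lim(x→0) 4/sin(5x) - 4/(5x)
This is an ∞-∞ indeterminate form.

Combine fractions or rationalize to convert ∞-∞ to 0/0 form:
  lim(x→0) 4/sin(5x) - 4/(5x) = 0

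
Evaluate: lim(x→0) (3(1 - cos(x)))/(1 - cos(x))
This is a 0/0 indeterminate form.

Apply L'Hôpital's rule: differentiate numerator and denominator separately.
  f(x) = 3 - 3·cos(x)   ⇒   f'(x) = 3·sin(x)
  g(x) = 1 - cos(x)   ⇒   g'(x) = sin(x)
  lim(x→0) f'(x)/g'(x) = lim(x→0) (3·sin(x))/(sin(x))
  = 3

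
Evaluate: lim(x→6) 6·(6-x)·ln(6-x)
This is a 0·∞ indeterminate form.

Rewrite 0·∞ as a quotient (0/0 or ∞/∞ form), then apply L'Hôpital's rule:
  lim(x→6) 6·(6-x)·ln(6-x) = 0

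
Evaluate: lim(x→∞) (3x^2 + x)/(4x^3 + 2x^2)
This is an ∞/∞ indeterminate form.

Apply L'Hôpital's rule: differentiate numerator and denominator separately.
  f(x) = 3·x^2 + x   ⇒   f'(x) = 6·x + 1
  g(x) = 4·x^3 + 2·x^2   ⇒   g'(x) = 12·x^2 + 4·x
  lim(x→∞) f'(x)/g'(x) = lim(x→∞) (6·x + 1)/(12·x^2 + 4·x)
  = 0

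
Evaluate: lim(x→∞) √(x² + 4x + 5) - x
This is an ∞-∞ indeterminate form.

Combine fractions or rationalize to convert ∞-∞ to 0/0 form:
  lim(x→∞) √(x² + 4x + 5) - x = 2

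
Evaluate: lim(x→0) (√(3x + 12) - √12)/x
This is a standard limit.

Factor or rationalize the expression:
  lim(x→0) (√(3x + 12) - √12)/x = sqrt(3)/4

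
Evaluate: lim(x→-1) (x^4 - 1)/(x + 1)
This is a standard limit.

Factor or rationalize the expression:
  lim(x→-1) (x^4 - 1)/(x + 1) = -4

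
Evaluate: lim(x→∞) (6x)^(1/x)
This is an exponential indeterminate form.

For exponential indeterminate forms, take the natural log:
  Let L = lim(x→∞) (6x)^(1/x)
  Then ln(L) = lim(x→∞) [exponent × ln(base)]
  Evaluate using L'Hôpital or standard limits, then exponentiate.
  L = 1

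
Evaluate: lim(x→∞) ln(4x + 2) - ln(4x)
This is an ∞-∞ indeterminate form.

Combine fractions or rationalize to convert ∞-∞ to 0/0 form:
  lim(x→∞) ln(4x + 2) - ln(4x) = 0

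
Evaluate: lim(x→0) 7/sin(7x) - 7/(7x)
This is an ∞-∞ indeterminate form.

Combine fractions or rationalize to convert ∞-∞ to 0/0 form:
  lim(x→0) 7/sin(7x) - 7/(7x) = 0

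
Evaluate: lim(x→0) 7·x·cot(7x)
This is a 0·∞ indeterminate form.

Rewrite 0·∞ as a quotient (0/0 or ∞/∞ form), then apply L'Hôpital's rule:
  lim(x→0) 7·x·cot(7x) = 1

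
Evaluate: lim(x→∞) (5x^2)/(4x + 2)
This is an ∞/∞ indeterminate form.

Apply L'Hôpital's rule: differentiate numerator and denominator separately.
  f(x) = 5·x^2   ⇒   f'(x) = 10·x
  g(x) = 4·x + 2   ⇒   g'(x) = 4
  lim(x→∞) f'(x)/g'(x) = lim(x→∞) (10·x)/(4)
  = ∞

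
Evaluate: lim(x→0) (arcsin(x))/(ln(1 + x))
This is a 0/0 indeterminate form.

Apply L'Hôpital's rule: differentiate numerator and denominator separately.
  f(x) = asin(x)   ⇒   f'(x) = 1/sqrt(1 - x^2)
  g(x) = ln(x + 1)   ⇒   g'(x) = 1/(x + 1)
  lim(x→0) f'(x)/g'(x) = lim(x→0) (1/sqrt(1 - x^2))/(1/(x + 1))
  = 1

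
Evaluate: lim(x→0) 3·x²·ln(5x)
This is a 0·∞ indeterminate form.

Rewrite 0·∞ as a quotient (0/0 or ∞/∞ form), then apply L'Hôpital's rule:
  lim(x→0) 3·x²·ln(5x) = 0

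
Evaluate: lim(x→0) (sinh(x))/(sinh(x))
This is a 0/0 indeterminate form.

Apply L'Hôpital's rule: differentiate numerator and denominator separately.
  f(x) = sinh(x)   ⇒   f'(x) = cosh(x)
  g(x) = sinh(x)   ⇒   g'(x) = cosh(x)
  lim(x→0) f'(x)/g'(x) = lim(x→0) (cosh(x))/(cosh(x))
  = 1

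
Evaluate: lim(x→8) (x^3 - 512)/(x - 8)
This is a standard limit.

Factor or rationalize the expression:
  lim(x→8) (x^3 - 512)/(x - 8) = 192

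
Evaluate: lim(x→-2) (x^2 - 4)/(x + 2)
This is a standard limit.

Factor or rationalize the expression:
  lim(x→-2) (x^2 - 4)/(x + 2) = -4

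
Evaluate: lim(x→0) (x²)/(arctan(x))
This is a 0/0 indeterminate form.

Apply L'Hôpital's rule: differentiate numerator and denominator separately.
  f(x) = x^2   ⇒   f'(x) = 2·x
  g(x) = atan(x)   ⇒   g'(x) = 1/(x^2 + 1)
  lim(x→0) f'(x)/g'(x) = lim(x→0) (2·x)/(1/(x^2 + 1))
  = 0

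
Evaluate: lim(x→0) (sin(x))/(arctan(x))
This is a 0/0 indeterminate form.

Apply L'Hôpital's rule: differentiate numerator and denominator separately.
  f(x) = sin(x)   ⇒   f'(x) = cos(x)
  g(x) = atan(x)   ⇒   g'(x) = 1/(x^2 + 1)
  lim(x→0) f'(x)/g'(x) = lim(x→0) (cos(x))/(1/(x^2 + 1))
  = 1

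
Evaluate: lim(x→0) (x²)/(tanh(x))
This is a 0/0 indeterminate form.

Apply L'Hôpital's rule: differentiate numerator and denominator separately.
  f(x) = x^2   ⇒   f'(x) = 2·x
  g(x) = tanh(x)   ⇒   g'(x) = 1 - tanh(x)^2
  lim(x→0) f'(x)/g'(x) = lim(x→0) (2·x)/(1 - tanh(x)^2)
  = 0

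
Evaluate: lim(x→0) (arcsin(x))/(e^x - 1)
This is a 0/0 indeterminate form.

Apply L'Hôpital's rule: differentiate numerator and denominator separately.
  f(x) = asin(x)   ⇒   f'(x) = 1/sqrt(1 - x^2)
  g(x) = e^(x) - 1   ⇒   g'(x) = e^(x)
  lim(x→0) f'(x)/g'(x) = lim(x→0) (1/sqrt(1 - x^2))/(e^(x))
  = 1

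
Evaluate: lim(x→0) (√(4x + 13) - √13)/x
This is a standard limit.

Factor or rationalize the expression:
  lim(x→0) (√(4x + 13) - √13)/x = 2·sqrt(13)/13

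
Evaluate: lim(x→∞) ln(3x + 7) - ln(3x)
This is an ∞-∞ indeterminate form.

Combine fractions or rationalize to convert ∞-∞ to 0/0 form:
  lim(x→∞) ln(3x + 7) - ln(3x) = 0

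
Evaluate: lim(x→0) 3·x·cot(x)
This is a 0·∞ indeterminate form.

Rewrite 0·∞ as a quotient (0/0 or ∞/∞ form), then apply L'Hôpital's rule:
  lim(x→0) 3·x·cot(x) = 3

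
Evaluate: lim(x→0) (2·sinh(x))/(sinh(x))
This is a 0/0 indeterminate form.

Apply L'Hôpital's rule: differentiate numerator and denominator separately.
  f(x) = 2·sinh(x)   ⇒   f'(x) = 2·cosh(x)
  g(x) = sinh(x)   ⇒   g'(x) = cosh(x)
  lim(x→0) f'(x)/g'(x) = lim(x→0) (2·cosh(x))/(cosh(x))
  = 2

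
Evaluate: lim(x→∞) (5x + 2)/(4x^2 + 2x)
This is an ∞/∞ indeterminate form.

Apply L'Hôpital's rule: differentiate numerator and denominator separately.
  f(x) = 5·x + 2   ⇒   f'(x) = 5
  g(x) = 4·x^2 + 2·x   ⇒   g'(x) = 8·x + 2
  lim(x→∞) f'(x)/g'(x) = lim(x→∞) (5)/(8·x + 2)
  = 0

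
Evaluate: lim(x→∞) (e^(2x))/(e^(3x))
This is an ∞/∞ indeterminate form.

Apply L'Hôpital's rule: differentiate numerator and denominator separately.
  f(x) = e^(2·x)   ⇒   f'(x) = 2·e^(2·x)
  g(x) = e^(3·x)   ⇒   g'(x) = 3·e^(3·x)
  lim(x→∞) f'(x)/g'(x) = lim(x→∞) (2·e^(2·x))/(3·e^(3·x))
  = 0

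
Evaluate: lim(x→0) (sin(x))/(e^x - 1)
This is a 0/0 indeterminate form.

Apply L'Hôpital's rule: differentiate numerator and denominator separately.
  f(x) = sin(x)   ⇒   f'(x) = cos(x)
  g(x) = e^(x) - 1   ⇒   g'(x) = e^(x)
  lim(x→0) f'(x)/g'(x) = lim(x→0) (cos(x))/(e^(x))
  = 1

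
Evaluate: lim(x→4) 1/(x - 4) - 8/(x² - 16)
This is an ∞-∞ indeterminate form.

Combine fractions or rationalize to convert ∞-∞ to 0/0 form:
  lim(x→4) 1/(x - 4) - 8/(x² - 16) = 1/8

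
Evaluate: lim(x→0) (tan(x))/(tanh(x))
This is a 0/0 indeterminate form.

Apply L'Hôpital's rule: differentiate numerator and denominator separately.
  f(x) = tan(x)   ⇒   f'(x) = tan(x)^2 + 1
  g(x) = tanh(x)   ⇒   g'(x) = 1 - tanh(x)^2
  lim(x→0) f'(x)/g'(x) = lim(x→0) (tan(x)^2 + 1)/(1 - tanh(x)^2)
  = 1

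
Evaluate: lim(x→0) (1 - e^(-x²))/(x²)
This is a 0/0 indeterminate form.

Apply L'Hôpital's rule: differentiate numerator and denominator separately.
  f(x) = 1 - e^(-x^2)   ⇒   f'(x) = 2·x·e^(-x^2)
  g(x) = x^2   ⇒   g'(x) = 2·x
  lim(x→0) f'(x)/g'(x) = lim(x→0) (2·x·e^(-x^2))/(2·x)
  = 1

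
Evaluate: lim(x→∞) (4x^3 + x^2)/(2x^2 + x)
This is an ∞/∞ indeterminate form.

Apply L'Hôpital's rule: differentiate numerator and denominator separately.
  f(x) = 4·x^3 + x^2   ⇒   f'(x) = 12·x^2 + 2·x
  g(x) = 2·x^2 + x   ⇒   g'(x) = 4·x + 1
  lim(x→∞) f'(x)/g'(x) = lim(x→∞) (12·x^2 + 2·x)/(4·x + 1)
  = ∞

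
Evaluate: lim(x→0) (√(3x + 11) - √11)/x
This is a standard limit.

Factor or rationalize the expression:
  lim(x→0) (√(3x + 11) - √11)/x = 3·sqrt(11)/22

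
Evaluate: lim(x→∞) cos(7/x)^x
This is an exponential indeterminate form.

For exponential indeterminate forms, take the natural log:
  Let L = lim(x→∞) cos(7/x)^x
  Then ln(L) = lim(x→∞) [exponent × ln(base)]
  Evaluate using L'Hôpital or standard limits, then exponentiate.
  L = 1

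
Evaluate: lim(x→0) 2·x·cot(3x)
This is a 0·∞ indeterminate form.

Rewrite 0·∞ as a quotient (0/0 or ∞/∞ form), then apply L'Hôpital's rule:
  lim(x→0) 2·x·cot(3x) = 2/3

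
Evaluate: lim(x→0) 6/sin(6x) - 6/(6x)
This is an ∞-∞ indeterminate form.

Combine fractions or rationalize to convert ∞-∞ to 0/0 form:
  lim(x→0) 6/sin(6x) - 6/(6x) = 0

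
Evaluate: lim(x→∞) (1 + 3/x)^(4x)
This is an exponential indeterminate form.

For exponential indeterminate forms, take the natural log:
  Let L = lim(x→∞) (1 + 3/x)^(4x)
  Then ln(L) = lim(x→∞) [exponent × ln(base)]
  Evaluate using L'Hôpital or standard limits, then exponentiate.
  L = e^(12)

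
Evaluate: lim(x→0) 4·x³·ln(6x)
This is a 0·∞ indeterminate form.

Rewrite 0·∞ as a quotient (0/0 or ∞/∞ form), then apply L'Hôpital's rule:
  lim(x→0) 4·x³·ln(6x) = 0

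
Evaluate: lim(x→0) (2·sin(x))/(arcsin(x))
This is a 0/0 indeterminate form.

Apply L'Hôpital's rule: differentiate numerator and denominator separately.
  f(x) = 2·sin(x)   ⇒   f'(x) = 2·cos(x)
  g(x) = asin(x)   ⇒   g'(x) = 1/sqrt(1 - x^2)
  lim(x→0) f'(x)/g'(x) = lim(x→0) (2·cos(x))/(1/sqrt(1 - x^2))
  = 2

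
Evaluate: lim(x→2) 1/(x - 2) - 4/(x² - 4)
This is an ∞-∞ indeterminate form.

Combine fractions or rationalize to convert ∞-∞ to 0/0 form:
  lim(x→2) 1/(x - 2) - 4/(x² - 4) = 1/4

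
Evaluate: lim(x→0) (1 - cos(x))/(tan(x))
This is a 0/0 indeterminate form.

Apply L'Hôpital's rule: differentiate numerator and denominator separately.
  f(x) = 1 - cos(x)   ⇒   f'(x) = sin(x)
  g(x) = tan(x)   ⇒   g'(x) = tan(x)^2 + 1
  lim(x→0) f'(x)/g'(x) = lim(x→0) (sin(x))/(tan(x)^2 + 1)
  = 0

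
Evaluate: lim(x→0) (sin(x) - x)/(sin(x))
This is a 0/0 indeterminate form.

Apply L'Hôpital's rule: differentiate numerator and denominator separately.
  f(x) = -x + sin(x)   ⇒   f'(x) = cos(x) - 1
  g(x) = sin(x)   ⇒   g'(x) = cos(x)
  lim(x→0) f'(x)/g'(x) = lim(x→0) (cos(x) - 1)/(cos(x))
  = 0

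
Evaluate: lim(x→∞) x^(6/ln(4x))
This is an exponential indeterminate form.

For exponential indeterminate forms, take the natural log:
  Let L = lim(x→∞) x^(6/ln(4x))
  Then ln(L) = lim(x→∞) [exponent × ln(base)]
  Evaluate using L'Hôpital or standard limits, then exponentiate.
  L = e^(6)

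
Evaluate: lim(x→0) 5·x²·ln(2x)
This is a 0·∞ indeterminate form.

Rewrite 0·∞ as a quotient (0/0 or ∞/∞ form), then apply L'Hôpital's rule:
  lim(x→0) 5·x²·ln(2x) = 0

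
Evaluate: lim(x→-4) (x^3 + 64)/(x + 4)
This is a standard limit.

Factor or rationalize the expression:
  lim(x→-4) (x^3 + 64)/(x + 4) = 48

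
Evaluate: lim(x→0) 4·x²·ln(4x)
This is a 0·∞ indeterminate form.

Rewrite 0·∞ as a quotient (0/0 or ∞/∞ form), then apply L'Hôpital's rule:
  lim(x→0) 4·x²·ln(4x) = 0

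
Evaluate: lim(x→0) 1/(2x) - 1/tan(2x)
This is an ∞-∞ indeterminate form.

Combine fractions or rationalize to convert ∞-∞ to 0/0 form:
  lim(x→0) 1/(2x) - 1/tan(2x) = 0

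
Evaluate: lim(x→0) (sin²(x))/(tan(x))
This is a 0/0 indeterminate form.

Apply L'Hôpital's rule: differentiate numerator and denominator separately.
  f(x) = sin(x)^2   ⇒   f'(x) = 2·sin(x)·cos(x)
  g(x) = tan(x)   ⇒   g'(x) = tan(x)^2 + 1
  lim(x→0) f'(x)/g'(x) = lim(x→0) (2·sin(x)·cos(x))/(tan(x)^2 + 1)
  = 0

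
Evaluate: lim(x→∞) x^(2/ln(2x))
This is an exponential indeterminate form.

For exponential indeterminate forms, take the natural log:
  Let L = lim(x→∞) x^(2/ln(2x))
  Then ln(L) = lim(x→∞) [exponent × ln(base)]
  Evaluate using L'Hôpital or standard limits, then exponentiate.
  L = e²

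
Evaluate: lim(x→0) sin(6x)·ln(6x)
This is a 0·∞ indeterminate form.

Rewrite 0·∞ as a quotient (0/0 or ∞/∞ form), then apply L'Hôpital's rule:
  lim(x→0) sin(6x)·ln(6x) = 0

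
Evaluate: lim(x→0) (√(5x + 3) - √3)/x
This is a standard limit.

Factor or rationalize the expression:
  lim(x→0) (√(5x + 3) - √3)/x = 5·sqrt(3)/6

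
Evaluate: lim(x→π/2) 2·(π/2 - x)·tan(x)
This is a 0·∞ indeterminate form.

Rewrite 0·∞ as a quotient (0/0 or ∞/∞ form), then apply L'Hôpital's rule:
  lim(x→π/2) 2·(π/2 - x)·tan(x) = 2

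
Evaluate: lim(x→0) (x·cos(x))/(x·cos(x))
This is a 0/0 indeterminate form.

Apply L'Hôpital's rule: differentiate numerator and denominator separately.
  f(x) = x·cos(x)   ⇒   f'(x) = -x·sin(x) + cos(x)
  g(x) = x·cos(x)   ⇒   g'(x) = -x·sin(x) + cos(x)
  lim(x→0) f'(x)/g'(x) = lim(x→0) (-x·sin(x) + cos(x))/(-x·sin(x) + cos(x))
  = 1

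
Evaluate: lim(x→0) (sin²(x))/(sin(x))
This is a 0/0 indeterminate form.

Apply L'Hôpital's rule: differentiate numerator and denominator separately.
  f(x) = sin(x)^2   ⇒   f'(x) = 2·sin(x)·cos(x)
  g(x) = sin(x)   ⇒   g'(x) = cos(x)
  lim(x→0) f'(x)/g'(x) = lim(x→0) (2·sin(x)·cos(x))/(cos(x))
  = 0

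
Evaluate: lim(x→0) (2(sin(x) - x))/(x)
This is a 0/0 indeterminate form.

Apply L'Hôpital's rule: differentiate numerator and denominator separately.
  f(x) = -2·x + 2·sin(x)   ⇒   f'(x) = 2·cos(x) - 2
  g(x) = x   ⇒   g'(x) = 1
  lim(x→0) f'(x)/g'(x) = lim(x→0) (2·cos(x) - 2)/(1)
  = 0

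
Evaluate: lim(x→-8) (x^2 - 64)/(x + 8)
This is a standard limit.

Factor or rationalize the expression:
  lim(x→-8) (x^2 - 64)/(x + 8) = -16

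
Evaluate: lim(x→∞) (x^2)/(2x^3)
This is an ∞/∞ indeterminate form.

Apply L'Hôpital's rule: differentiate numerator and denominator separately.
  f(x) = x^2   ⇒   f'(x) = 2·x
  g(x) = 2·x^3   ⇒   g'(x) = 6·x^2
  lim(x→∞) f'(x)/g'(x) = lim(x→∞) (2·x)/(6·x^2)
  = 0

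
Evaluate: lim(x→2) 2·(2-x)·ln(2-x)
This is a 0·∞ indeterminate form.

Rewrite 0·∞ as a quotient (0/0 or ∞/∞ form), then apply L'Hôpital's rule:
  lim(x→2) 2·(2-x)·ln(2-x) = 0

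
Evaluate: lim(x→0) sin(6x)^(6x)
This is an exponential indeterminate form.

For exponential indeterminate forms, take the natural log:
  Let L = lim(x→0) sin(6x)^(6x)
  Then ln(L) = lim(x→0) [exponent × ln(base)]
  Evaluate using L'Hôpital or standard limits, then exponentiate.
  L = 1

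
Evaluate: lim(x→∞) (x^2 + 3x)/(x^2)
This is an ∞/∞ indeterminate form.

Apply L'Hôpital's rule: differentiate numerator and denominator separately.
  f(x) = x^2 + 3·x   ⇒   f'(x) = 2·x + 3
  g(x) = x^2   ⇒   g'(x) = 2·x
  lim(x→∞) f'(x)/g'(x) = lim(x→∞) (2·x + 3)/(2·x)
  = 1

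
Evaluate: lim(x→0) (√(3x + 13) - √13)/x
This is a standard limit.

Factor or rationalize the expression:
  lim(x→0) (√(3x + 13) - √13)/x = 3·sqrt(13)/26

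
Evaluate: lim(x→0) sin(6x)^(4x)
This is an exponential indeterminate form.

For exponential indeterminate forms, take the natural log:
  Let L = lim(x→0) sin(6x)^(4x)
  Then ln(L) = lim(x→0) [exponent × ln(base)]
  Evaluate using L'Hôpital or standard limits, then exponentiate.
  L = 1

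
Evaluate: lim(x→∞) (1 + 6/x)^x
This is an exponential indeterminate form.

For exponential indeterminate forms, take the natural log:
  Let L = lim(x→∞) (1 + 6/x)^x
  Then ln(L) = lim(x→∞) [exponent × ln(base)]
  Evaluate using L'Hôpital or standard limits, then exponentiate.
  L = e^(6)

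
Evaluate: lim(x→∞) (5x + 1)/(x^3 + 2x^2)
This is an ∞/∞ indeterminate form.

Apply L'Hôpital's rule: differentiate numerator and denominator separately.
  f(x) = 5·x + 1   ⇒   f'(x) = 5
  g(x) = x^3 + 2·x^2   ⇒   g'(x) = 3·x^2 + 4·x
  lim(x→∞) f'(x)/g'(x) = lim(x→∞) (5)/(3·x^2 + 4·x)
  = 0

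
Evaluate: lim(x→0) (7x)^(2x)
This is an exponential indeterminate form.

For exponential indeterminate forms, take the natural log:
  Let L = lim(x→0) (7x)^(2x)
  Then ln(L) = lim(x→0) [exponent × ln(base)]
  Evaluate using L'Hôpital or standard limits, then exponentiate.
  L = 1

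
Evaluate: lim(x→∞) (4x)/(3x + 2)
This is an ∞/∞ indeterminate form.

Apply L'Hôpital's rule: differentiate numerator and denominator separately.
  f(x) = 4·x   ⇒   f'(x) = 4
  g(x) = 3·x + 2   ⇒   g'(x) = 3
  lim(x→∞) f'(x)/g'(x) = lim(x→∞) (4)/(3)
  = 4/3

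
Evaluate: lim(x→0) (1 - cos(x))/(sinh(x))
This is a 0/0 indeterminate form.

Apply L'Hôpital's rule: differentiate numerator and denominator separately.
  f(x) = 1 - cos(x)   ⇒   f'(x) = sin(x)
  g(x) = sinh(x)   ⇒   g'(x) = cosh(x)
  lim(x→0) f'(x)/g'(x) = lim(x→0) (sin(x))/(cosh(x))
  = 0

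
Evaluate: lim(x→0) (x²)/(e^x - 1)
This is a 0/0 indeterminate form.

Apply L'Hôpital's rule: differentiate numerator and denominator separately.
  f(x) = x^2   ⇒   f'(x) = 2·x
  g(x) = e^(x) - 1   ⇒   g'(x) = e^(x)
  lim(x→0) f'(x)/g'(x) = lim(x→0) (2·x)/(e^(x))
  = 0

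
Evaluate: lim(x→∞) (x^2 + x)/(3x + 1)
This is an ∞/∞ indeterminate form.

Apply L'Hôpital's rule: differentiate numerator and denominator separately.
  f(x) = x^2 + x   ⇒   f'(x) = 2·x + 1
  g(x) = 3·x + 1   ⇒   g'(x) = 3
  lim(x→∞) f'(x)/g'(x) = lim(x→∞) (2·x + 1)/(3)
  = ∞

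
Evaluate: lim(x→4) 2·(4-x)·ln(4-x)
This is a 0·∞ indeterminate form.

Rewrite 0·∞ as a quotient (0/0 or ∞/∞ form), then apply L'Hôpital's rule:
  lim(x→4) 2·(4-x)·ln(4-x) = 0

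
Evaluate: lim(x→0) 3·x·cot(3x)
This is a 0·∞ indeterminate form.

Rewrite 0·∞ as a quotient (0/0 or ∞/∞ form), then apply L'Hôpital's rule:
  lim(x→0) 3·x·cot(3x) = 1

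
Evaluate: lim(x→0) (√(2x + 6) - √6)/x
This is a standard limit.

Factor or rationalize the expression:
  lim(x→0) (√(2x + 6) - √6)/x = sqrt(6)/6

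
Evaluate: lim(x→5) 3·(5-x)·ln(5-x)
This is a 0·∞ indeterminate form.

Rewrite 0·∞ as a quotient (0/0 or ∞/∞ form), then apply L'Hôpital's rule:
  lim(x→5) 3·(5-x)·ln(5-x) = 0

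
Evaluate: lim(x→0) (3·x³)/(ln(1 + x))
This is a 0/0 indeterminate form.

Apply L'Hôpital's rule: differentiate numerator and denominator separately.
  f(x) = 3·x^3   ⇒   f'(x) = 9·x^2
  g(x) = ln(x + 1)   ⇒   g'(x) = 1/(x + 1)
  lim(x→0) f'(x)/g'(x) = lim(x→0) (9·x^2)/(1/(x + 1))
  = 0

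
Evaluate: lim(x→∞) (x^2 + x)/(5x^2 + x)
This is an ∞/∞ indeterminate form.

Apply L'Hôpital's rule: differentiate numerator and denominator separately.
  f(x) = x^2 + x   ⇒   f'(x) = 2·x + 1
  g(x) = 5·x^2 + x   ⇒   g'(x) = 10·x + 1
  lim(x→∞) f'(x)/g'(x) = lim(x→∞) (2·x + 1)/(10·x + 1)
  = 1/5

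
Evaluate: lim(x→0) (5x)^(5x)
This is an exponential indeterminate form.

For exponential indeterminate forms, take the natural log:
  Let L = lim(x→0) (5x)^(5x)
  Then ln(L) = lim(x→0) [exponent × ln(base)]
  Evaluate using L'Hôpital or standard limits, then exponentiate.
  L = 1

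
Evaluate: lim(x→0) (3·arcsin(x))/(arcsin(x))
This is a 0/0 indeterminate form.

Apply L'Hôpital's rule: differentiate numerator and denominator separately.
  f(x) = 3·asin(x)   ⇒   f'(x) = 3/sqrt(1 - x^2)
  g(x) = asin(x)   ⇒   g'(x) = 1/sqrt(1 - x^2)
  lim(x→0) f'(x)/g'(x) = lim(x→0) (3/sqrt(1 - x^2))/(1/sqrt(1 - x^2))
  = 3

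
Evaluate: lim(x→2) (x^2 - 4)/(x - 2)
This is a standard limit.

Factor or rationalize the expression:
  lim(x→2) (x^2 - 4)/(x - 2) = 4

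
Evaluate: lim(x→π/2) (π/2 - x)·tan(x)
This is a 0·∞ indeterminate form.

Rewrite 0·∞ as a quotient (0/0 or ∞/∞ form), then apply L'Hôpital's rule:
  lim(x→π/2) (π/2 - x)·tan(x) = 1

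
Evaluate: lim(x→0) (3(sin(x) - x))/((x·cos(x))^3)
This is a 0/0 indeterminate form.

Apply L'Hôpital's rule: differentiate numerator and denominator separately.
  f(x) = -3·x + 3·sin(x)   ⇒   f'(x) = 3·cos(x) - 3
  g(x) = x^3·cos(x)^3   ⇒   g'(x) = -3·x^3·sin(x)·cos(x)^2 + 3·x^2·cos(x)^3
  lim(x→0) f'(x)/g'(x) = lim(x→0) (3·cos(x) - 3)/(-3·x^3·sin(x)·cos(x)^2 + 3·x^2·cos(x)^3)
  = -1/2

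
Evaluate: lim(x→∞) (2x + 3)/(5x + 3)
This is an ∞/∞ indeterminate form.

Apply L'Hôpital's rule: differentiate numerator and denominator separately.
  f(x) = 2·x + 3   ⇒   f'(x) = 2
  g(x) = 5·x + 3   ⇒   g'(x) = 5
  lim(x→∞) f'(x)/g'(x) = lim(x→∞) (2)/(5)
  = 2/5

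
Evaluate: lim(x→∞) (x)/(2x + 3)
This is an ∞/∞ indeterminate form.

Apply L'Hôpital's rule: differentiate numerator and denominator separately.
  f(x) = x   ⇒   f'(x) = 1
  g(x) = 2·x + 3   ⇒   g'(x) = 2
  lim(x→∞) f'(x)/g'(x) = lim(x→∞) (1)/(2)
  = 1/2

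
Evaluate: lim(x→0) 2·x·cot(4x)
This is a 0·∞ indeterminate form.

Rewrite 0·∞ as a quotient (0/0 or ∞/∞ form), then apply L'Hôpital's rule:
  lim(x→0) 2·x·cot(4x) = 1/2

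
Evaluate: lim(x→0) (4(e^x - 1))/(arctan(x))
This is a 0/0 indeterminate form.

Apply L'Hôpital's rule: differentiate numerator and denominator separately.
  f(x) = 4·e^(x) - 4   ⇒   f'(x) = 4·e^(x)
  g(x) = atan(x)   ⇒   g'(x) = 1/(x^2 + 1)
  lim(x→0) f'(x)/g'(x) = lim(x→0) (4·e^(x))/(1/(x^2 + 1))
  = 4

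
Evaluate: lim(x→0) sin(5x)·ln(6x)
This is a 0·∞ indeterminate form.

Rewrite 0·∞ as a quotient (0/0 or ∞/∞ form), then apply L'Hôpital's rule:
  lim(x→0) sin(5x)·ln(6x) = 0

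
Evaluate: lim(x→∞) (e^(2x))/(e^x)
This is an ∞/∞ indeterminate form.

Apply L'Hôpital's rule: differentiate numerator and denominator separately.
  f(x) = e^(2·x)   ⇒   f'(x) = 2·e^(2·x)
  g(x) = e^(x)   ⇒   g'(x) = e^(x)
  lim(x→∞) f'(x)/g'(x) = lim(x→∞) (2·e^(2·x))/(e^(x))
  = ∞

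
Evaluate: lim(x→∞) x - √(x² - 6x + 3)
This is an ∞-∞ indeterminate form.

Combine fractions or rationalize to convert ∞-∞ to 0/0 form:
  lim(x→∞) x - √(x² - 6x + 3) = 3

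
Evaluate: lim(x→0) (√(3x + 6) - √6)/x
This is a standard limit.

Factor or rationalize the expression:
  lim(x→0) (√(3x + 6) - √6)/x = sqrt(6)/4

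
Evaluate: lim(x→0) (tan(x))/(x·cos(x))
This is a 0/0 indeterminate form.

Apply L'Hôpital's rule: differentiate numerator and denominator separately.
  f(x) = tan(x)   ⇒   f'(x) = tan(x)^2 + 1
  g(x) = x·cos(x)   ⇒   g'(x) = -x·sin(x) + cos(x)
  lim(x→0) f'(x)/g'(x) = lim(x→0) (tan(x)^2 + 1)/(-x·sin(x) + cos(x))
  = 1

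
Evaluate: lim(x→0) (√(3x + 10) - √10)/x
This is a standard limit.

Factor or rationalize the expression:
  lim(x→0) (√(3x + 10) - √10)/x = 3·sqrt(10)/20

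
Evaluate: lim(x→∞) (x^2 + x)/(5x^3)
This is an ∞/∞ indeterminate form.

Apply L'Hôpital's rule: differentiate numerator and denominator separately.
  f(x) = x^2 + x   ⇒   f'(x) = 2·x + 1
  g(x) = 5·x^3   ⇒   g'(x) = 15·x^2
  lim(x→∞) f'(x)/g'(x) = lim(x→∞) (2·x + 1)/(15·x^2)
  = 0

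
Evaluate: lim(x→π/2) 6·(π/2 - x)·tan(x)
This is a 0·∞ indeterminate form.

Rewrite 0·∞ as a quotient (0/0 or ∞/∞ form), then apply L'Hôpital's rule:
  lim(x→π/2) 6·(π/2 - x)·tan(x) = 6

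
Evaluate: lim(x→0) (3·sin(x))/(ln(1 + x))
This is a 0/0 indeterminate form.

Apply L'Hôpital's rule: differentiate numerator and denominator separately.
  f(x) = 3·sin(x)   ⇒   f'(x) = 3·cos(x)
  g(x) = ln(x + 1)   ⇒   g'(x) = 1/(x + 1)
  lim(x→0) f'(x)/g'(x) = lim(x→0) (3·cos(x))/(1/(x + 1))
  = 3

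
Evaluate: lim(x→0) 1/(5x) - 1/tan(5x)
This is an ∞-∞ indeterminate form.

Combine fractions or rationalize to convert ∞-∞ to 0/0 form:
  lim(x→0) 1/(5x) - 1/tan(5x) = 0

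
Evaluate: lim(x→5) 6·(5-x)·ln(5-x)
This is a 0·∞ indeterminate form.

Rewrite 0·∞ as a quotient (0/0 or ∞/∞ form), then apply L'Hôpital's rule:
  lim(x→5) 6·(5-x)·ln(5-x) = 0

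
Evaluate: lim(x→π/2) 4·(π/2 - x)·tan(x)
This is a 0·∞ indeterminate form.

Rewrite 0·∞ as a quotient (0/0 or ∞/∞ form), then apply L'Hôpital's rule:
  lim(x→π/2) 4·(π/2 - x)·tan(x) = 4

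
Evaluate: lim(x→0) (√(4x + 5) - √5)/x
This is a standard limit.

Factor or rationalize the expression:
  lim(x→0) (√(4x + 5) - √5)/x = 2·sqrt(5)/5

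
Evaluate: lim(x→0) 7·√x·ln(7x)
This is a 0·∞ indeterminate form.

Rewrite 0·∞ as a quotient (0/0 or ∞/∞ form), then apply L'Hôpital's rule:
  lim(x→0) 7·√x·ln(7x) = 0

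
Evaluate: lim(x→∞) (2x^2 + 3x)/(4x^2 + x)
This is an ∞/∞ indeterminate form.

Apply L'Hôpital's rule: differentiate numerator and denominator separately.
  f(x) = 2·x^2 + 3·x   ⇒   f'(x) = 4·x + 3
  g(x) = 4·x^2 + x   ⇒   g'(x) = 8·x + 1
  lim(x→∞) f'(x)/g'(x) = lim(x→∞) (4·x + 3)/(8·x + 1)
  = 1/2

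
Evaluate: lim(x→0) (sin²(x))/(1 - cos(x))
This is a 0/0 indeterminate form.

Apply L'Hôpital's rule: differentiate numerator and denominator separately.
  f(x) = sin(x)^2   ⇒   f'(x) = 2·sin(x)·cos(x)
  g(x) = 1 - cos(x)   ⇒   g'(x) = sin(x)
  lim(x→0) f'(x)/g'(x) = lim(x→0) (2·sin(x)·cos(x))/(sin(x))
  = 2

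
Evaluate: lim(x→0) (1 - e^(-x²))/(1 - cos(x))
This is a 0/0 indeterminate form.

Apply L'Hôpital's rule: differentiate numerator and denominator separately.
  f(x) = 1 - e^(-x^2)   ⇒   f'(x) = 2·x·e^(-x^2)
  g(x) = 1 - cos(x)   ⇒   g'(x) = sin(x)
  lim(x→0) f'(x)/g'(x) = lim(x→0) (2·x·e^(-x^2))/(sin(x))
  = 2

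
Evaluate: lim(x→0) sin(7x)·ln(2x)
This is a 0·∞ indeterminate form.

Rewrite 0·∞ as a quotient (0/0 or ∞/∞ form), then apply L'Hôpital's rule:
  lim(x→0) sin(7x)·ln(2x) = 0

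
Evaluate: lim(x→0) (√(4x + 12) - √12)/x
This is a standard limit.

Factor or rationalize the expression:
  lim(x→0) (√(4x + 12) - √12)/x = sqrt(3)/3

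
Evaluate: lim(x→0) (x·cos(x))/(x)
This is a 0/0 indeterminate form.

Apply L'Hôpital's rule: differentiate numerator and denominator separately.
  f(x) = x·cos(x)   ⇒   f'(x) = -x·sin(x) + cos(x)
  g(x) = x   ⇒   g'(x) = 1
  lim(x→0) f'(x)/g'(x) = lim(x→0) (-x·sin(x) + cos(x))/(1)
  = 1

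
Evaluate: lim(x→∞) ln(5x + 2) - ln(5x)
This is an ∞-∞ indeterminate form.

Combine fractions or rationalize to convert ∞-∞ to 0/0 form:
  lim(x→∞) ln(5x + 2) - ln(5x) = 0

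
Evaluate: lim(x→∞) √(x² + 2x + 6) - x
This is an ∞-∞ indeterminate form.

Combine fractions or rationalize to convert ∞-∞ to 0/0 form:
  lim(x→∞) √(x² + 2x + 6) - x = 1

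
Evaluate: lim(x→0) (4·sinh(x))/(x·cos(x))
This is a 0/0 indeterminate form.

Apply L'Hôpital's rule: differentiate numerator and denominator separately.
  f(x) = 4·sinh(x)   ⇒   f'(x) = 4·cosh(x)
  g(x) = x·cos(x)   ⇒   g'(x) = -x·sin(x) + cos(x)
  lim(x→0) f'(x)/g'(x) = lim(x→0) (4·cosh(x))/(-x·sin(x) + cos(x))
  = 4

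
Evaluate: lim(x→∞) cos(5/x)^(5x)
This is an exponential indeterminate form.

For exponential indeterminate forms, take the natural log:
  Let L = lim(x→∞) cos(5/x)^(5x)
  Then ln(L) = lim(x→∞) [exponent × ln(base)]
  Evaluate using L'Hôpital or standard limits, then exponentiate.
  L = 1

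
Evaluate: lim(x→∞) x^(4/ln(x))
This is an exponential indeterminate form.

For exponential indeterminate forms, take the natural log:
  Let L = lim(x→∞) x^(4/ln(x))
  Then ln(L) = lim(x→∞) [exponent × ln(base)]
  Evaluate using L'Hôpital or standard limits, then exponentiate.
  L = e^(4)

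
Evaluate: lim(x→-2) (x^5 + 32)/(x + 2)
This is a standard limit.

Factor or rationalize the expression:
  lim(x→-2) (x^5 + 32)/(x + 2) = 80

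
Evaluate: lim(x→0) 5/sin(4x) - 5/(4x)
This is an ∞-∞ indeterminate form.

Combine fractions or rationalize to convert ∞-∞ to 0/0 form:
  lim(x→0) 5/sin(4x) - 5/(4x) = 0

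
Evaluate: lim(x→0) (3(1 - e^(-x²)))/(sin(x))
This is a 0/0 indeterminate form.

Apply L'Hôpital's rule: differentiate numerator and denominator separately.
  f(x) = 3 - 3·e^(-x^2)   ⇒   f'(x) = 6·x·e^(-x^2)
  g(x) = sin(x)   ⇒   g'(x) = cos(x)
  lim(x→0) f'(x)/g'(x) = lim(x→0) (6·x·e^(-x^2))/(cos(x))
  = 0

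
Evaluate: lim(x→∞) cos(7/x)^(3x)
This is an exponential indeterminate form.

For exponential indeterminate forms, take the natural log:
  Let L = lim(x→∞) cos(7/x)^(3x)
  Then ln(L) = lim(x→∞) [exponent × ln(base)]
  Evaluate using L'Hôpital or standard limits, then exponentiate.
  L = 1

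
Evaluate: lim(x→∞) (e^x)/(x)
This is an ∞/∞ indeterminate form.

Apply L'Hôpital's rule: differentiate numerator and denominator separately.
  f(x) = e^(x)   ⇒   f'(x) = e^(x)
  g(x) = x   ⇒   g'(x) = 1
  lim(x→∞) f'(x)/g'(x) = lim(x→∞) (e^(x))/(1)
  = ∞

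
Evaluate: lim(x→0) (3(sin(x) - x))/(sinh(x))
This is a 0/0 indeterminate form.

Apply L'Hôpital's rule: differentiate numerator and denominator separately.
  f(x) = -3·x + 3·sin(x)   ⇒   f'(x) = 3·cos(x) - 3
  g(x) = sinh(x)   ⇒   g'(x) = cosh(x)
  lim(x→0) f'(x)/g'(x) = lim(x→0) (3·cos(x) - 3)/(cosh(x))
  = 0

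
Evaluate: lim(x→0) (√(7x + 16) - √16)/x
This is a standard limit.

Factor or rationalize the expression:
  lim(x→0) (√(7x + 16) - √16)/x = 7/8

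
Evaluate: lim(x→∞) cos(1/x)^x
This is an exponential indeterminate form.

For exponential indeterminate forms, take the natural log:
  Let L = lim(x→∞) cos(1/x)^x
  Then ln(L) = lim(x→∞) [exponent × ln(base)]
  Evaluate using L'Hôpital or standard limits, then exponentiate.
  L = 1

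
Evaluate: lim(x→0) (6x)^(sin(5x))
This is an exponential indeterminate form.

For exponential indeterminate forms, take the natural log:
  Let L = lim(x→0) (6x)^(sin(5x))
  Then ln(L) = lim(x→0) [exponent × ln(base)]
  Evaluate using L'Hôpital or standard limits, then exponentiate.
  L = 1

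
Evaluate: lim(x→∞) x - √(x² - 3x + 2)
This is an ∞-∞ indeterminate form.

Combine fractions or rationalize to convert ∞-∞ to 0/0 form:
  lim(x→∞) x - √(x² - 3x + 2) = 3/2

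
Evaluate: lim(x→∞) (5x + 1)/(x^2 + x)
This is an ∞/∞ indeterminate form.

Apply L'Hôpital's rule: differentiate numerator and denominator separately.
  f(x) = 5·x + 1   ⇒   f'(x) = 5
  g(x) = x^2 + x   ⇒   g'(x) = 2·x + 1
  lim(x→∞) f'(x)/g'(x) = lim(x→∞) (5)/(2·x + 1)
  = 0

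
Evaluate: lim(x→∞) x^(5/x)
This is an exponential indeterminate form.

For exponential indeterminate forms, take the natural log:
  Let L = lim(x→∞) x^(5/x)
  Then ln(L) = lim(x→∞) [exponent × ln(base)]
  Evaluate using L'Hôpital or standard limits, then exponentiate.
  L = 1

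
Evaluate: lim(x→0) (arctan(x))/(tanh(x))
This is a 0/0 indeterminate form.

Apply L'Hôpital's rule: differentiate numerator and denominator separately.
  f(x) = atan(x)   ⇒   f'(x) = 1/(x^2 + 1)
  g(x) = tanh(x)   ⇒   g'(x) = 1 - tanh(x)^2
  lim(x→0) f'(x)/g'(x) = lim(x→0) (1/(x^2 + 1))/(1 - tanh(x)^2)
  = 1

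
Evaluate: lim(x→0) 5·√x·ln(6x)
This is a 0·∞ indeterminate form.

Rewrite 0·∞ as a quotient (0/0 or ∞/∞ form), then apply L'Hôpital's rule:
  lim(x→0) 5·√x·ln(6x) = 0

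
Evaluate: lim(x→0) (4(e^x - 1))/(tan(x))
This is a 0/0 indeterminate form.

Apply L'Hôpital's rule: differentiate numerator and denominator separately.
  f(x) = 4·e^(x) - 4   ⇒   f'(x) = 4·e^(x)
  g(x) = tan(x)   ⇒   g'(x) = tan(x)^2 + 1
  lim(x→0) f'(x)/g'(x) = lim(x→0) (4·e^(x))/(tan(x)^2 + 1)
  = 4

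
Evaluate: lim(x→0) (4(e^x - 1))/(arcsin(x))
This is a 0/0 indeterminate form.

Apply L'Hôpital's rule: differentiate numerator and denominator separately.
  f(x) = 4·e^(x) - 4   ⇒   f'(x) = 4·e^(x)
  g(x) = asin(x)   ⇒   g'(x) = 1/sqrt(1 - x^2)
  lim(x→0) f'(x)/g'(x) = lim(x→0) (4·e^(x))/(1/sqrt(1 - x^2))
  = 4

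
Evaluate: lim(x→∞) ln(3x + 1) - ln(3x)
This is an ∞-∞ indeterminate form.

Combine fractions or rationalize to convert ∞-∞ to 0/0 form:
  lim(x→∞) ln(3x + 1) - ln(3x) = 0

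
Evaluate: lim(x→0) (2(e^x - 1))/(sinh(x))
This is a 0/0 indeterminate form.

Apply L'Hôpital's rule: differentiate numerator and denominator separately.
  f(x) = 2·e^(x) - 2   ⇒   f'(x) = 2·e^(x)
  g(x) = sinh(x)   ⇒   g'(x) = cosh(x)
  lim(x→0) f'(x)/g'(x) = lim(x→0) (2·e^(x))/(cosh(x))
  = 2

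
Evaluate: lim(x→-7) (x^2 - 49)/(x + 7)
This is a standard limit.

Factor or rationalize the expression:
  lim(x→-7) (x^2 - 49)/(x + 7) = -14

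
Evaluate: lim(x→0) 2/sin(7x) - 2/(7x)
This is an ∞-∞ indeterminate form.

Combine fractions or rationalize to convert ∞-∞ to 0/0 form:
  lim(x→0) 2/sin(7x) - 2/(7x) = 0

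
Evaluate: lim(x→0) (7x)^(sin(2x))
This is an exponential indeterminate form.

For exponential indeterminate forms, take the natural log:
  Let L = lim(x→0) (7x)^(sin(2x))
  Then ln(L) = lim(x→0) [exponent × ln(base)]
  Evaluate using L'Hôpital or standard limits, then exponentiate.
  L = 1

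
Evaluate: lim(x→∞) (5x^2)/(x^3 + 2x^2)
This is an ∞/∞ indeterminate form.

Apply L'Hôpital's rule: differentiate numerator and denominator separately.
  f(x) = 5·x^2   ⇒   f'(x) = 10·x
  g(x) = x^3 + 2·x^2   ⇒   g'(x) = 3·x^2 + 4·x
  lim(x→∞) f'(x)/g'(x) = lim(x→∞) (10·x)/(3·x^2 + 4·x)
  = 0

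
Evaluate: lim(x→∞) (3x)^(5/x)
This is an exponential indeterminate form.

For exponential indeterminate forms, take the natural log:
  Let L = lim(x→∞) (3x)^(5/x)
  Then ln(L) = lim(x→∞) [exponent × ln(base)]
  Evaluate using L'Hôpital or standard limits, then exponentiate.
  L = 1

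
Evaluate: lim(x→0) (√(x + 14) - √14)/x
This is a standard limit.

Factor or rationalize the expression:
  lim(x→0) (√(x + 14) - √14)/x = sqrt(14)/28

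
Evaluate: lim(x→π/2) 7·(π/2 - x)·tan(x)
This is a 0·∞ indeterminate form.

Rewrite 0·∞ as a quotient (0/0 or ∞/∞ form), then apply L'Hôpital's rule:
  lim(x→π/2) 7·(π/2 - x)·tan(x) = 7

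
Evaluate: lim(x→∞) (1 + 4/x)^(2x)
This is an exponential indeterminate form.

For exponential indeterminate forms, take the natural log:
  Let L = lim(x→∞) (1 + 4/x)^(2x)
  Then ln(L) = lim(x→∞) [exponent × ln(base)]
  Evaluate using L'Hôpital or standard limits, then exponentiate.
  L = e^(8)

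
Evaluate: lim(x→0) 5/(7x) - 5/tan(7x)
This is an ∞-∞ indeterminate form.

Combine fractions or rationalize to convert ∞-∞ to 0/0 form:
  lim(x→0) 5/(7x) - 5/tan(7x) = 0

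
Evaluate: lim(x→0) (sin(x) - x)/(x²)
This is a 0/0 indeterminate form.

Apply L'Hôpital's rule: differentiate numerator and denominator separately.
  f(x) = -x + sin(x)   ⇒   f'(x) = cos(x) - 1
  g(x) = x^2   ⇒   g'(x) = 2·x
  lim(x→0) f'(x)/g'(x) = lim(x→0) (cos(x) - 1)/(2·x)
  = 0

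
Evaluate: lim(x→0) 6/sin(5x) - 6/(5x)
This is an ∞-∞ indeterminate form.

Combine fractions or rationalize to convert ∞-∞ to 0/0 form:
  lim(x→0) 6/sin(5x) - 6/(5x) = 0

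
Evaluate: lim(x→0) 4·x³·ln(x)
This is a 0·∞ indeterminate form.

Rewrite 0·∞ as a quotient (0/0 or ∞/∞ form), then apply L'Hôpital's rule:
  lim(x→0) 4·x³·ln(x) = 0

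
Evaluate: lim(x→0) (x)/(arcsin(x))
This is a 0/0 indeterminate form.

Apply L'Hôpital's rule: differentiate numerator and denominator separately.
  f(x) = x   ⇒   f'(x) = 1
  g(x) = asin(x)   ⇒   g'(x) = 1/sqrt(1 - x^2)
  lim(x→0) f'(x)/g'(x) = lim(x→0) (1)/(1/sqrt(1 - x^2))
  = 1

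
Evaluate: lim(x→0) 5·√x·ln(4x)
This is a 0·∞ indeterminate form.

Rewrite 0·∞ as a quotient (0/0 or ∞/∞ form), then apply L'Hôpital's rule:
  lim(x→0) 5·√x·ln(4x) = 0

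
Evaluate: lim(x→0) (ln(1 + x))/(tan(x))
This is a 0/0 indeterminate form.

Apply L'Hôpital's rule: differentiate numerator and denominator separately.
  f(x) = ln(x + 1)   ⇒   f'(x) = 1/(x + 1)
  g(x) = tan(x)   ⇒   g'(x) = tan(x)^2 + 1
  lim(x→0) f'(x)/g'(x) = lim(x→0) (1/(x + 1))/(tan(x)^2 + 1)
  = 1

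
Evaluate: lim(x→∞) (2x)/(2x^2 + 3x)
This is an ∞/∞ indeterminate form.

Apply L'Hôpital's rule: differentiate numerator and denominator separately.
  f(x) = 2·x   ⇒   f'(x) = 2
  g(x) = 2·x^2 + 3·x   ⇒   g'(x) = 4·x + 3
  lim(x→∞) f'(x)/g'(x) = lim(x→∞) (2)/(4·x + 3)
  = 0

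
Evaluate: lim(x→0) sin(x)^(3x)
This is an exponential indeterminate form.

For exponential indeterminate forms, take the natural log:
  Let L = lim(x→0) sin(x)^(3x)
  Then ln(L) = lim(x→0) [exponent × ln(base)]
  Evaluate using L'Hôpital or standard limits, then exponentiate.
  L = 1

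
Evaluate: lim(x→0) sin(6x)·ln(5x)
This is a 0·∞ indeterminate form.

Rewrite 0·∞ as a quotient (0/0 or ∞/∞ form), then apply L'Hôpital's rule:
  lim(x→0) sin(6x)·ln(5x) = 0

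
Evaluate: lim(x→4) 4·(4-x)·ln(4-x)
This is a 0·∞ indeterminate form.

Rewrite 0·∞ as a quotient (0/0 or ∞/∞ form), then apply L'Hôpital's rule:
  lim(x→4) 4·(4-x)·ln(4-x) = 0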